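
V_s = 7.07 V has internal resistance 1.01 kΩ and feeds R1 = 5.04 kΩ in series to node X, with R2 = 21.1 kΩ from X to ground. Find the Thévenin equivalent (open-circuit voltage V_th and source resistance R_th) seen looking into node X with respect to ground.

R1' = 1.01 + 5.04 = 6.050 kΩ (source resistance + R1).
With X open, the divider is unloaded: V_th = 7.07 × 21.1/27.15 = 5.495 V.
With V_s suppressed (replaced by a short), R_th = R1' ‖ R2 = (6.050 × 21.1)/(6.050 + 21.1) = 4.702 kΩ.

V_th ≈ 5.49 V, R_th ≈ 4.70 kΩ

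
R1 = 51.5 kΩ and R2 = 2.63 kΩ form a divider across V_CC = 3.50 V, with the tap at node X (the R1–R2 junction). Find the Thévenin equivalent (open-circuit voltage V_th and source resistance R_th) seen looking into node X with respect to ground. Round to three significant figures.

V_th is the unloaded tap voltage: V_CC · R2/(R1+R2) = 3.50 × 0.04859 = 0.1701 V.
Looking into X with the source shorted: R_th = R1·R2/(R1+R2) = 51.50 × 2.63/54.13 = 2.502 kΩ.

V_th ≈ 0.170 V, R_th ≈ 2.50 kΩ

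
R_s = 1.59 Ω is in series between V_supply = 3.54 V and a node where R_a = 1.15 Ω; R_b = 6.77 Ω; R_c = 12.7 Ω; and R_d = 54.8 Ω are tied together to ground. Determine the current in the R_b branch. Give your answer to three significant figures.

Parallel bank: R_p = 1/(1/1.15 + 1/6.77 + 1/12.7 + 1/54.8) = 0.8975 Ω.
Node voltage V_A = V_supply · R_p/(R_s + R_p) = 3.54 × 0.3608 = 1.277 V.
I(R_b) = V_A / R_b = 1.277/6.77 = 0.1887 A.

I ≈ 0.189 A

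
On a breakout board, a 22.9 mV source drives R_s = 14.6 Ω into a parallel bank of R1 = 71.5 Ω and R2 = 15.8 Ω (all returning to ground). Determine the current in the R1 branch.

Parallel bank: R_p = 1/(1/71.5 + 1/15.8) = 12.94 Ω.
V_A by voltage divider: V_A = 22.9 × 12.94/(14.6 + 12.94) = 10.76 mV.
I(R1) = V_A / R1 = 10.76/71.5 = 0.1505 mA.

I ≈ 0.150 mA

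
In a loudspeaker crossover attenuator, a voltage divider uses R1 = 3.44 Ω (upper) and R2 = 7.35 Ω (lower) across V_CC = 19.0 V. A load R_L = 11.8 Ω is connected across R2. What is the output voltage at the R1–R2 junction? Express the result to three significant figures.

The load sits in parallel with R2, giving an effective lower resistance R2' = R2·R_L/(R2+R_L) = 4.529 Ω.
Voltage divider with the loaded lower leg: V_out = 19.0 × 4.529/(3.44 + 4.529) = 19.0 × 0.5683 = 10.80 V.

V_out ≈ 10.8 V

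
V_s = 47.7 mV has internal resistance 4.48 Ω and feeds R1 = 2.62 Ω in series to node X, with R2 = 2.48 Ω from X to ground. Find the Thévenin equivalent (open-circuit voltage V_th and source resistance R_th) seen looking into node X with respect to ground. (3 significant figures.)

R1' = 4.48 + 2.62 = 7.100 Ω (source resistance + R1).
Open-circuit (no load on X): V_th = V_s · R2/(R1' + R2) = 47.7 × 2.48/(7.100 + 2.48) = 12.35 mV.
With V_s suppressed (replaced by a short), R_th = R1' ‖ R2 = (7.100 × 2.48)/(7.100 + 2.48) = 1.838 Ω.

V_th ≈ 12.3 mV, R_th ≈ 1.84 Ω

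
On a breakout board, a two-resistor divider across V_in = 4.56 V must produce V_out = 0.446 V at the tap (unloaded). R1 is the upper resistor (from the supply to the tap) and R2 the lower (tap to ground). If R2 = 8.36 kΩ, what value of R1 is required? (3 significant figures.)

R1 ≈ 77.1 kΩ

V_out/V_in = R2/(R1+R2) = 0.09781.
Rearranging, R1 = R2·(1−k)/k = 8.36 × 9.224 = 77.11 kΩ.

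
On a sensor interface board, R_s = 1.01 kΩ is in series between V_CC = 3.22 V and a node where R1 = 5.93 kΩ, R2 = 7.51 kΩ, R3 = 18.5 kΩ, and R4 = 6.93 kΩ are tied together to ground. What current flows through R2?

I ≈ 0.285 mA

Combine the parallel branches: R_p = (1/5.93 + 1/7.51 + 1/18.5 + 1/6.93)⁻¹ = 1.999 kΩ.
V_A by voltage divider: V_A = 3.22 × 1.999/(1.01 + 1.999) = 2.139 V.
Branch current I = V_A/R2 = 2.139/7.51 = 0.2849 mA.
(Equivalently: I_total = 1.070 mA, then current-divider fraction G_k/ΣG = 0.2662.)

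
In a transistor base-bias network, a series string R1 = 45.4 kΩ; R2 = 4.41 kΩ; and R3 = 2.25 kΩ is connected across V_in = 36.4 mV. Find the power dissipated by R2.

ΣR = 52.06 kΩ → I = 36.4/52.06 = 0.6992 µA.
P = I²R = 0.4889 × 4.41 = 2.156 nW.

P ≈ 2.16 nW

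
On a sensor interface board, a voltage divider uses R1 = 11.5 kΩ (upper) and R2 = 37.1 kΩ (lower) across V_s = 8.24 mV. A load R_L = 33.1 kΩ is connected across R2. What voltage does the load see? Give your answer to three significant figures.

V_out ≈ 4.97 mV

The load sits in parallel with R2, giving an effective lower resistance R2' = R2·R_L/(R2+R_L) = 17.49 kΩ.
Voltage divider with the loaded lower leg: V_out = 8.24 × 17.49/(11.5 + 17.49) = 8.24 × 0.6034 = 4.972 mV.
(Unloaded it would be 6.29 mV; the load pulls it down.)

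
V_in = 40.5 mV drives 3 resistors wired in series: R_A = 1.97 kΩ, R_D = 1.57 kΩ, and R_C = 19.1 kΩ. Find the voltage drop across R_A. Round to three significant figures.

Series total: ΣR = 1.97 + 1.57 + 19.1 = 22.64 kΩ.
Voltage divider: V = V_in · (1.970 / 22.64) = 40.5 × 0.08701 = 3.524 mV.

V ≈ 3.52 mV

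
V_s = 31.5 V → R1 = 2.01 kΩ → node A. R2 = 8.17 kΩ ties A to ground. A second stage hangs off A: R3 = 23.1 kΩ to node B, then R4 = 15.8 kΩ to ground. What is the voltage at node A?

V_A ≈ 24.3 V

Looking into the second stage from A: R3 + R4 = 38.90 kΩ appears in parallel with R2.
Effective lower resistance at A: R2 ‖ 38.90 = 6.752 kΩ.
So V_A = 31.5 × 0.7706 = 24.27 V.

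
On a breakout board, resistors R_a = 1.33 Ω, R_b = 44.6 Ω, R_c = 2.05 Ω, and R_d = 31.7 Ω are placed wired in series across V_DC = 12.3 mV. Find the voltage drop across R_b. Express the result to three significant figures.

ΣR = 1.33 + 44.6 + 2.05 + 31.7 = 79.68 Ω.
V = V_DC · R/ΣR = 12.3 × 0.5597 = 6.885 mV.

V ≈ 6.88 mV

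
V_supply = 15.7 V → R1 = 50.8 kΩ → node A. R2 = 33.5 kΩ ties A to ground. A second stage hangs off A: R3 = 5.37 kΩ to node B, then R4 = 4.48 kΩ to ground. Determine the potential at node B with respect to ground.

Looking into the second stage from A: R3 + R4 = 9.850 kΩ appears in parallel with R2.
Effective lower resistance at A: R2 ‖ 9.850 = 7.612 kΩ.
First divider: V_A = V_supply · 7.612/(50.8 + 7.612) = 2.046 V.
Stage 2 is unloaded, so V_B = V_A · R4/(R3+R4) = 2.046 × 4.48/9.850 = 0.9305 V.

V_B ≈ 0.931 V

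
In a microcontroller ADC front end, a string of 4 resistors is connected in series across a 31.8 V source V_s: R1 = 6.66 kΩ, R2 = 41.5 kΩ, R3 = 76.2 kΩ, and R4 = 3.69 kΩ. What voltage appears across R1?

V ≈ 1.65 V

Series total: ΣR = 6.66 + 41.5 + 76.2 + 3.69 = 128.1 kΩ.
V = V_s · R/ΣR = 31.8 × 0.05201 = 1.654 V.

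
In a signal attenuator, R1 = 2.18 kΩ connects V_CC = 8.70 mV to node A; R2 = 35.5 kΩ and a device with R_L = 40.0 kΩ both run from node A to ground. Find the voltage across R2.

First combine the lower leg with the load: R2 ‖ R_L = 18.81 kΩ.
Then V_out = V_CC · R2'/(R1 + R2') = 8.70 × 18.81/20.99 = 7.796 mV.

V_out ≈ 7.80 mV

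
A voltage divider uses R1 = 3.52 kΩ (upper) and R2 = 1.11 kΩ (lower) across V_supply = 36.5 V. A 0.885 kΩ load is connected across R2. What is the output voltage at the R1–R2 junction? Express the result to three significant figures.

V_out ≈ 4.48 V

The load sits in parallel with R2, giving an effective lower resistance R2' = R2·R_L/(R2+R_L) = 0.4924 kΩ.
Then V_out = V_supply · R2'/(R1 + R2') = 36.5 × 0.4924/4.012 = 4.479 V.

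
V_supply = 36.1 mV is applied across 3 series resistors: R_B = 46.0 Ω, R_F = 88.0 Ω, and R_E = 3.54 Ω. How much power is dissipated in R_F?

The common current is I = 36.1/137.5 = 0.2625 mA.
P(R_F) = I²·R_F = (0.2625)² × 88.0 = 6.062 µW.

P ≈ 6.06 µW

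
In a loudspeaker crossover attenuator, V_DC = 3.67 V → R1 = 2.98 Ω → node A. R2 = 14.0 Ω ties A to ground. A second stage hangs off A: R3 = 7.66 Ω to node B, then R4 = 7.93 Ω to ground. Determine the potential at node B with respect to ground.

Looking into the second stage from A: R3 + R4 = 15.59 Ω appears in parallel with R2.
Effective lower resistance at A: R2 ‖ 15.59 = 7.376 Ω.
First divider: V_A = V_DC · 7.376/(2.98 + 7.376) = 2.614 V.
Stage 2 is unloaded, so V_B = V_A · R4/(R3+R4) = 2.614 × 7.93/15.59 = 1.330 V.

V_B ≈ 1.33 V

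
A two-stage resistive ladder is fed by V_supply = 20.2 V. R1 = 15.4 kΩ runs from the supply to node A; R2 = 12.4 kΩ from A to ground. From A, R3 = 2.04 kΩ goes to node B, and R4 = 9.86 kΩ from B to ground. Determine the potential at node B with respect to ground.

Node A sees R2 in parallel with the series input of stage 2, R3 + R4 = 11.90 kΩ.
Effective lower resistance at A: R2 ‖ 11.90 = 6.072 kΩ.
V_A = 20.2 × 6.072/(15.4 + 6.072) = 5.713 V.
Stage 2 is unloaded, so V_B = V_A · R4/(R3+R4) = 5.713 × 9.86/11.90 = 4.733 V.

V_B ≈ 4.73 V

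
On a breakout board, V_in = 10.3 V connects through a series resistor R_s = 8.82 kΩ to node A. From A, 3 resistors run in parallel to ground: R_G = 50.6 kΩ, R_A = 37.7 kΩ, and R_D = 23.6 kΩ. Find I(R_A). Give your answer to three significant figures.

Equivalent of the parallel group: R_p = 11.28 kΩ.
V_A by voltage divider: V_A = 10.3 × 11.28/(8.82 + 11.28) = 5.780 V.
Branch current I = V_A/R_A = 5.780/37.7 = 0.1533 mA.
(Equivalently: I_total = 0.5125 mA, then current-divider fraction G_k/ΣG = 0.2992.)

I ≈ 0.153 mA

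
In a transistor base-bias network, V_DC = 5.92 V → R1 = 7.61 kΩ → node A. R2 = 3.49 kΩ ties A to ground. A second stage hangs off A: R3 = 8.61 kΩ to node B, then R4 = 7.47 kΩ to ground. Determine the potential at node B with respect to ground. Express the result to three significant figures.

Looking into the second stage from A: R3 + R4 = 16.08 kΩ appears in parallel with R2.
R2 ‖ (R3+R4) = 2.868 kΩ.
So V_A = 5.92 × 0.2737 = 1.620 V.
Stage 2 is unloaded, so V_B = V_A · R4/(R3+R4) = 1.620 × 7.47/16.08 = 0.7527 V.

V_B ≈ 0.753 V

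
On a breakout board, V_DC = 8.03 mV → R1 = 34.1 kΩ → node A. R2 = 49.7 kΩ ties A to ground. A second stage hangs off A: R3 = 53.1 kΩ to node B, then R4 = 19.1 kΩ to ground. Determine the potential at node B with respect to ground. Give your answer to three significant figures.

V_B ≈ 0.984 mV

Node A sees R2 in parallel with the series input of stage 2, R3 + R4 = 72.20 kΩ.
R2 ‖ (R3+R4) = 29.44 kΩ.
V_A = 8.03 × 29.44/(34.1 + 29.44) = 3.720 mV.
Stage 2 is unloaded, so V_B = V_A · R4/(R3+R4) = 3.720 × 19.1/72.20 = 0.9842 mV.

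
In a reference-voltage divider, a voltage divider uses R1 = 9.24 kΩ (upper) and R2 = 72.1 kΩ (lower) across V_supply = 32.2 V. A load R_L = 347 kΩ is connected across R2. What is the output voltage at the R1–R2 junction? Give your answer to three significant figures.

First combine the lower leg with the load: R2 ‖ R_L = 59.70 kΩ.
Now apply the divider: V_out = 32.2 × 0.8660 = 27.88 V.

V_out ≈ 27.9 V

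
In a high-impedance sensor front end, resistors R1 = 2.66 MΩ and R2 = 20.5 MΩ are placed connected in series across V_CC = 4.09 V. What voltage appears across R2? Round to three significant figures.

V ≈ 3.62 V

Series total: ΣR = 2.66 + 20.5 = 23.16 MΩ.
By the voltage-divider rule, V = 4.09 × 20.50/23.16 = 3.620 V.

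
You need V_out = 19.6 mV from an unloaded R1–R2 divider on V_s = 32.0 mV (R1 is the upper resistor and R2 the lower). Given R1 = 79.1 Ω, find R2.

V_out/V_s = R2/(R1+R2) = 0.6125.
Rearranging, R2 = R1·k/(1−k) = 79.1 × 1.581 = 125.0 Ω.

R2 ≈ 125 Ω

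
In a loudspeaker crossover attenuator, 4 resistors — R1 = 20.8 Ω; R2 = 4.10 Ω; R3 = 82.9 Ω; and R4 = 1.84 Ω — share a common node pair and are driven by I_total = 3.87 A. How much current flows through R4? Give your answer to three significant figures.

ΣG = 1/20.8 + 1/4.10 + 1/82.9 + 1/1.84 = 0.8475.
Current divider: I(R4) = I_total · G_k/ΣG = 3.87 × (0.5435/0.8475) = 3.87 × 0.6413 = 2.482 A.

I ≈ 2.48 A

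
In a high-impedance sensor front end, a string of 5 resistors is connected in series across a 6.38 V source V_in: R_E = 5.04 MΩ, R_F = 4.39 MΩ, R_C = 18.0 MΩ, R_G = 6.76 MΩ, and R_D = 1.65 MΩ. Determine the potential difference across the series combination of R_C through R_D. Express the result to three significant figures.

ΣR = 5.04 + 4.39 + 18.0 + 6.76 + 1.65 = 35.84 MΩ.
R_{R_C..R_D} = 18.0 + 6.76 + 1.65 = 26.41 MΩ.
Voltage divider: V = V_in · (26.41 / 35.84) = 6.38 × 0.7369 = 4.701 V.

V ≈ 4.70 V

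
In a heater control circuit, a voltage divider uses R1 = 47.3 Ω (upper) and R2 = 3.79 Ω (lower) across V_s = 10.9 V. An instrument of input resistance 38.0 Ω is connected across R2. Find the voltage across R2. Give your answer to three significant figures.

First combine the lower leg with the load: R2 ‖ R_L = 3.446 Ω.
Then V_out = V_s · R2'/(R1 + R2') = 10.9 × 3.446/50.75 = 0.7402 V.
(Unloaded it would be 0.809 V; the load pulls it down.)

V_out ≈ 0.740 V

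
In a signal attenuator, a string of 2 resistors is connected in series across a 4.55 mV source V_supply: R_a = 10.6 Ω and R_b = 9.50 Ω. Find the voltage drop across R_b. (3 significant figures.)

V ≈ 2.15 mV

Series total: ΣR = 10.6 + 9.50 = 20.10 Ω.
Voltage divider: V = V_supply · (9.500 / 20.10) = 4.55 × 0.4726 = 2.150 mV.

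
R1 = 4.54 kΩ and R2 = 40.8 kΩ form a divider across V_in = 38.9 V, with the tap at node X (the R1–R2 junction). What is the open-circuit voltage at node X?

V_th ≈ 35.0 V

Open-circuit (no load on X): V_th = V_in · R2/(R1 + R2) = 38.9 × 40.8/(4.540 + 40.8) = 35.00 V.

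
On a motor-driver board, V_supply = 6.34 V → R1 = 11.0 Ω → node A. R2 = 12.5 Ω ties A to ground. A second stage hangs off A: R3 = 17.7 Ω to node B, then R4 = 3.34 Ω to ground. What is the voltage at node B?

V_B ≈ 0.419 V

Looking into the second stage from A: R3 + R4 = 21.04 Ω appears in parallel with R2.
R2 ‖ (R3+R4) = 7.841 Ω.
So V_A = 6.34 × 0.4162 = 2.639 V.
V_B = V_A × 0.1587 = 0.4189 V.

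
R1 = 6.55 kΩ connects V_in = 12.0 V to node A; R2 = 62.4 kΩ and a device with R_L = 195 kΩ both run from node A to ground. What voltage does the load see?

R2 ‖ R_L = (62.4 × 195)/(62.4 + 195) = 47.27 kΩ.
Voltage divider with the loaded lower leg: V_out = 12.0 × 47.27/(6.55 + 47.27) = 12.0 × 0.8783 = 10.54 V.
(Unloaded it would be 10.9 V; the load pulls it down.)

V_out ≈ 10.5 V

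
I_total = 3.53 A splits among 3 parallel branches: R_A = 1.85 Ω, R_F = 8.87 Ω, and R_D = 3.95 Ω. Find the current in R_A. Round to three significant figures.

ΣG = 1/1.85 + 1/8.87 + 1/3.95 = 0.9064.
Current divider: I(R_A) = I_total · G_k/ΣG = 3.53 × (0.5405/0.9064) = 3.53 × 0.5963 = 2.105 A.

I ≈ 2.11 A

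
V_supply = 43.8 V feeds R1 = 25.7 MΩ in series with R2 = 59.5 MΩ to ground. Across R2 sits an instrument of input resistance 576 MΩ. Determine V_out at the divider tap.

R2 ‖ R_L = (59.5 × 576)/(59.5 + 576) = 53.93 MΩ.
Voltage divider with the loaded lower leg: V_out = 43.8 × 53.93/(25.7 + 53.93) = 43.8 × 0.6773 = 29.66 V.

V_out ≈ 29.7 V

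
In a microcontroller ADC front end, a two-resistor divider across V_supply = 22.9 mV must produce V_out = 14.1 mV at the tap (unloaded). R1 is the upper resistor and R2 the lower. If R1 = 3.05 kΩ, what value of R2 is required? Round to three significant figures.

V_out/V_supply = R2/(R1+R2) = 0.6157.
R2 = R1 · 0.6157/(1 − 0.6157) = 4.887 kΩ.

R2 ≈ 4.89 kΩ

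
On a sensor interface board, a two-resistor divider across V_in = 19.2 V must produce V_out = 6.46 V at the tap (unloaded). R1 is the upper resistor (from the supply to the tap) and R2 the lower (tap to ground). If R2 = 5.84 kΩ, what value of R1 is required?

R1 ≈ 11.5 kΩ

The divider ratio is R2/(R1+R2) = 6.46/19.2 = 0.3365.
So R1 = R2 · (V_in/V_out − 1) = 5.84 × (19.2/6.46 − 1) = 5.84 × 1.972 = 11.52 kΩ.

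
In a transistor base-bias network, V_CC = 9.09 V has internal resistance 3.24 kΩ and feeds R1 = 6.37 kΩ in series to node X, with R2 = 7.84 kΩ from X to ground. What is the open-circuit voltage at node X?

V_th ≈ 4.08 V

R1' = 3.24 + 6.37 = 9.610 kΩ (source resistance + R1).
With X open, the divider is unloaded: V_th = 9.09 × 7.84/17.45 = 4.084 V.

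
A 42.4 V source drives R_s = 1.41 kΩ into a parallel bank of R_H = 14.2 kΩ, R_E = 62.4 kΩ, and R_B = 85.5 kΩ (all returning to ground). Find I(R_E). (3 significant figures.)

Combine the parallel branches: R_p = (1/14.2 + 1/62.4 + 1/85.5)⁻¹ = 10.19 kΩ.
Node voltage V_A = V_DC · R_p/(R_s + R_p) = 42.4 × 0.8784 = 37.25 V.
I(R_E) = V_A / R_E = 37.25/62.4 = 0.5969 mA.
(Equivalently: I_total = 3.655 mA, then current-divider fraction G_k/ΣG = 0.1633.)

I ≈ 0.597 mA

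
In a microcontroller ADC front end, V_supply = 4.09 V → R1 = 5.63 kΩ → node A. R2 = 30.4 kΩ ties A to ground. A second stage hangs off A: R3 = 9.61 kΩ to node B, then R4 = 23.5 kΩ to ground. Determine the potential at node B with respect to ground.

The second stage (R3 + R4 = 33.11 kΩ) loads node A in parallel with R2.
Effective lower resistance at A: R2 ‖ 33.11 = 15.85 kΩ.
First divider: V_A = V_supply · 15.85/(5.63 + 15.85) = 3.018 V.
Then the unloaded second divider: V_B = V_A × R4/(R3+R4) = 3.018 × 0.7098 = 2.142 V.

V_B ≈ 2.14 V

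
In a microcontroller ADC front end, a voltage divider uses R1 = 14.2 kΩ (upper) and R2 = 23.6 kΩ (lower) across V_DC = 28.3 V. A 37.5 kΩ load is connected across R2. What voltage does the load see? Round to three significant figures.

R2 ‖ R_L = (23.6 × 37.5)/(23.6 + 37.5) = 14.48 kΩ.
Voltage divider with the loaded lower leg: V_out = 28.3 × 14.48/(14.2 + 14.48) = 28.3 × 0.5050 = 14.29 V.

V_out ≈ 14.3 V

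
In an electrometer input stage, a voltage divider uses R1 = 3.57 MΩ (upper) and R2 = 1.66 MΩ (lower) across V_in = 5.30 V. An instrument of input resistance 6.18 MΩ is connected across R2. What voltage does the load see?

The load sits in parallel with R2, giving an effective lower resistance R2' = R2·R_L/(R2+R_L) = 1.309 MΩ.
Voltage divider with the loaded lower leg: V_out = 5.30 × 1.309/(3.57 + 1.309) = 5.30 × 0.2682 = 1.422 V.

V_out ≈ 1.42 V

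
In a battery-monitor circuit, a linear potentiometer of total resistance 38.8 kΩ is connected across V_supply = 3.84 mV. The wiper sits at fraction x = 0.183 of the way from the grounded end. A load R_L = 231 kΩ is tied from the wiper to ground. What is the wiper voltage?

V_out ≈ 0.686 mV

Split the track: R_lower = x·R_p = 7.100 kΩ, R_upper = (1−x)·R_p = 31.70 kΩ.
Lower segment in parallel with the load: 7.100 ‖ 231 = 6.889 kΩ.
V_out = 3.84 × 6.889/(31.70 + 6.889) = 0.6855 mV.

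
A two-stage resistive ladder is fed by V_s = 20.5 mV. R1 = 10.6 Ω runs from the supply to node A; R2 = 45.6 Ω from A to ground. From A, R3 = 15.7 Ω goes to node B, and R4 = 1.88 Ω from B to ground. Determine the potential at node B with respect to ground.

V_B ≈ 1.19 mV

Node A sees R2 in parallel with the series input of stage 2, R3 + R4 = 17.58 Ω.
R2 ‖ (R3+R4) = 12.69 Ω.
So V_A = 20.5 × 0.5448 = 11.17 mV.
V_B = V_A × 0.1069 = 1.194 mV.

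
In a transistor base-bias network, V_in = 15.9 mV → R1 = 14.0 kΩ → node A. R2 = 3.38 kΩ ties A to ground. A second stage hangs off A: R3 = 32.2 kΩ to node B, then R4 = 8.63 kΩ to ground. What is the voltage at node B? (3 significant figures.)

The second stage (R3 + R4 = 40.83 kΩ) loads node A in parallel with R2.
Effective lower resistance at A: R2 ‖ 40.83 = 3.122 kΩ.
So V_A = 15.9 × 0.1823 = 2.899 mV.
V_B = V_A × 0.2114 = 0.6127 mV.

V_B ≈ 0.613 mV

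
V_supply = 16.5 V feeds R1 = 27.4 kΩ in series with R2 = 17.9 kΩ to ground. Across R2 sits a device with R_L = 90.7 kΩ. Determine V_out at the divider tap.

V_out ≈ 5.82 V

First combine the lower leg with the load: R2 ‖ R_L = 14.95 kΩ.
Now apply the divider: V_out = 16.5 × 0.3530 = 5.825 V.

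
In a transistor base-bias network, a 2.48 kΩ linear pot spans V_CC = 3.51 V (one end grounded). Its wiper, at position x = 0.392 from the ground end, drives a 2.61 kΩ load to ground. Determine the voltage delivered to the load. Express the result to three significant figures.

Split the track: R_lower = x·R_p = 0.9722 kΩ, R_upper = (1−x)·R_p = 1.508 kΩ.
R_L loads the lower segment: effective lower R = 0.7083 kΩ.
Then V_out = V_CC · 0.7083/(1.508 + 0.7083) = 1.122 V.

V_out ≈ 1.12 V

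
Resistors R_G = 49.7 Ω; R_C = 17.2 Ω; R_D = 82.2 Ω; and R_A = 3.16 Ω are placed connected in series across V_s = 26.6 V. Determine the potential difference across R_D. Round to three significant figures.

Series total: ΣR = 49.7 + 17.2 + 82.2 + 3.16 = 152.3 Ω.
Voltage divider: V = V_s · (82.20 / 152.3) = 26.6 × 0.5399 = 14.36 V.

V ≈ 14.4 V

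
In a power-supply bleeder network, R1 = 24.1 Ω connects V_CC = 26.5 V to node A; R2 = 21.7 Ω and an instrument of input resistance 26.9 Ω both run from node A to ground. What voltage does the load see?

R2 ‖ R_L = (21.7 × 26.9)/(21.7 + 26.9) = 12.01 Ω.
Then V_out = V_CC · R2'/(R1 + R2') = 26.5 × 12.01/36.11 = 8.814 V.

V_out ≈ 8.81 V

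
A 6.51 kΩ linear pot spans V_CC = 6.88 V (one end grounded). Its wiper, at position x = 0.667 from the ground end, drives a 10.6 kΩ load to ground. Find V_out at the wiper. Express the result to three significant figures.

Split the track: R_lower = x·R_p = 4.342 kΩ, R_upper = (1−x)·R_p = 2.168 kΩ.
(x·R_p) ‖ R_L = 3.080 kΩ.
V_out = 6.88 × 3.080/(2.168 + 3.080) = 4.038 V.

V_out ≈ 4.04 V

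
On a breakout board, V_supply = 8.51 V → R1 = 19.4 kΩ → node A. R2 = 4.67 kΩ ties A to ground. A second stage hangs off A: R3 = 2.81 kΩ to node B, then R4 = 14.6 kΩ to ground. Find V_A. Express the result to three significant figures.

The second stage (R3 + R4 = 17.41 kΩ) loads node A in parallel with R2.
Effective lower resistance at A: R2 ‖ 17.41 = 3.682 kΩ.
First divider: V_A = V_supply · 3.682/(19.4 + 3.682) = 1.358 V.

V_A ≈ 1.36 V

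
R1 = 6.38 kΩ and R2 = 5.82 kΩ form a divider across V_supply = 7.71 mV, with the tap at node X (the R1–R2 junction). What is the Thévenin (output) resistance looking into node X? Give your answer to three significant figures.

Looking into X with the source shorted: R_th = R1·R2/(R1+R2) = 6.380 × 5.82/12.20 = 3.044 kΩ.

R_th ≈ 3.04 kΩ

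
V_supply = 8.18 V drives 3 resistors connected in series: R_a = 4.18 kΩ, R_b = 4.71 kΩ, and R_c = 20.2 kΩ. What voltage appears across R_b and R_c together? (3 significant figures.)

Series total: ΣR = 4.18 + 4.71 + 20.2 = 29.09 kΩ.
R_{R_b..R_c} = 4.71 + 20.2 = 24.91 kΩ.
Voltage divider: V = V_supply · (24.91 / 29.09) = 8.18 × 0.8563 = 7.005 V.

V ≈ 7.00 V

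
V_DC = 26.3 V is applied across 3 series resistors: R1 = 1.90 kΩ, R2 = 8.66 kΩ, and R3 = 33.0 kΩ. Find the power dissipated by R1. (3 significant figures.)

P ≈ 0.693 mW

Series current I = V_DC/ΣR = 26.3/43.56 = 0.6038 mA.
P = I²R = 0.3645 × 1.90 = 0.6926 mW.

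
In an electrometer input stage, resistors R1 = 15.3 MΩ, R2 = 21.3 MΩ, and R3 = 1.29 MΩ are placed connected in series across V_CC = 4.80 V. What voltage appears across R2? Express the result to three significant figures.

Series total: ΣR = 15.3 + 21.3 + 1.29 = 37.89 MΩ.
By the voltage-divider rule, V = 4.80 × 21.30/37.89 = 2.698 V.

V ≈ 2.70 V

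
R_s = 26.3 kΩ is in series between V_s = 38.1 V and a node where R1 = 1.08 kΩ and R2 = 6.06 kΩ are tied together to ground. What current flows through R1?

I ≈ 1.19 mA

Equivalent of the parallel group: R_p = 0.9166 kΩ.
V_A = 38.1 × 0.9166/27.22 = 1.283 V.
I(R1) = V_A / R1 = 1.283/1.08 = 1.188 mA.
(Equivalently: I_total = 1.400 mA, then current-divider fraction G_k/ΣG = 0.8487.)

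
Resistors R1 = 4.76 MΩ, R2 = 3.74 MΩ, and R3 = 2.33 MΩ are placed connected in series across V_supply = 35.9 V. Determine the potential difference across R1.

V ≈ 15.8 V

ΣR = 4.76 + 3.74 + 2.33 = 10.83 MΩ.
V = V_supply · R/ΣR = 35.9 × 0.4395 = 15.78 V.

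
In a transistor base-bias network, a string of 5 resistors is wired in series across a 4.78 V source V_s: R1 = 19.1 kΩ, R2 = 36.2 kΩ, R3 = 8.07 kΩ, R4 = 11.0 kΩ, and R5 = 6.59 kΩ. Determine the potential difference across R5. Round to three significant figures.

Total series resistance ΣR = 19.1 + 36.2 + 8.07 + 11.0 + 6.59 = 80.96 kΩ.
By the voltage-divider rule, V = 4.78 × 6.590/80.96 = 0.3891 V.

V ≈ 0.389 V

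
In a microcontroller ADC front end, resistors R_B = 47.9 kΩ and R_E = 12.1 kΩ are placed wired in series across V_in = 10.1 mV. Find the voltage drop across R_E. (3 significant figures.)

V ≈ 2.04 mV

ΣR = 47.9 + 12.1 = 60.00 kΩ.
By the voltage-divider rule, V = 10.1 × 12.10/60.00 = 2.037 mV.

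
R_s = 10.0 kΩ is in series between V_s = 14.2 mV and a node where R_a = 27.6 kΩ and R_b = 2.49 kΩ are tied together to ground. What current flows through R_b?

I ≈ 1.06 µA

Parallel bank: R_p = 1/(1/27.6 + 1/2.49) = 2.284 kΩ.
Node voltage V_A = V_s · R_p/(R_s + R_p) = 14.2 × 0.1859 = 2.640 mV.
Branch current I = V_A/R_b = 2.640/2.49 = 1.060 µA.
(Equivalently: I_total = 1.156 µA, then current-divider fraction G_k/ΣG = 0.9172.)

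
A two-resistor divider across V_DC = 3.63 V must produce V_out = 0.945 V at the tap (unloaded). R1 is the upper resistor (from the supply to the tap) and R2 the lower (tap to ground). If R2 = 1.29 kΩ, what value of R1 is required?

R1 ≈ 3.67 kΩ

Required fraction k = V_out/V_DC = 0.2603.
Rearranging, R1 = R2·(1−k)/k = 1.29 × 2.841 = 3.665 kΩ.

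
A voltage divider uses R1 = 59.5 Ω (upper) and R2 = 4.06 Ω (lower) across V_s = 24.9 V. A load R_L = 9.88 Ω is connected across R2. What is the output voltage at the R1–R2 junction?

V_out ≈ 1.15 V

First combine the lower leg with the load: R2 ‖ R_L = 2.878 Ω.
Voltage divider with the loaded lower leg: V_out = 24.9 × 2.878/(59.5 + 2.878) = 24.9 × 0.04613 = 1.149 V.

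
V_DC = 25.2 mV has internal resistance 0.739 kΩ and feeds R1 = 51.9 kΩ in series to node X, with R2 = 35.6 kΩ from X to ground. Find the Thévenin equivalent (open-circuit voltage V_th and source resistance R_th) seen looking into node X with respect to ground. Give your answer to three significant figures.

V_th ≈ 10.2 mV, R_th ≈ 21.2 kΩ

R1' = 0.739 + 51.9 = 52.64 kΩ (source resistance + R1).
V_th is the unloaded tap voltage: V_DC · R2/(R1'+R2) = 25.2 × 0.4034 = 10.17 mV.
With V_DC suppressed (replaced by a short), R_th = R1' ‖ R2 = (52.64 × 35.6)/(52.64 + 35.6) = 21.24 kΩ.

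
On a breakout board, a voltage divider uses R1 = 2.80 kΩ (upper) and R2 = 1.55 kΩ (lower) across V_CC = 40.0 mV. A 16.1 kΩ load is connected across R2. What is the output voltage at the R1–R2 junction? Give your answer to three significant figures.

V_out ≈ 13.4 mV

First combine the lower leg with the load: R2 ‖ R_L = 1.414 kΩ.
Voltage divider with the loaded lower leg: V_out = 40.0 × 1.414/(2.80 + 1.414) = 40.0 × 0.3355 = 13.42 mV.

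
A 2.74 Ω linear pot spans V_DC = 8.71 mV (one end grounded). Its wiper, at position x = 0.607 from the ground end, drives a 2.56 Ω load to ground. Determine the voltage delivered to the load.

V_out ≈ 4.21 mV

Lower segment x·R_p = 1.663 Ω; upper segment (1−x)·R_p = 1.077 Ω.
R_L loads the lower segment: effective lower R = 1.008 Ω.
V_out = 8.71 × 1.008/(1.077 + 1.008) = 4.212 mV.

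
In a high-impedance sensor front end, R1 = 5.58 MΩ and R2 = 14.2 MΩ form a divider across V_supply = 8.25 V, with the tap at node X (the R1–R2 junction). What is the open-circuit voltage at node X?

V_th ≈ 5.92 V

Open-circuit (no load on X): V_th = V_supply · R2/(R1 + R2) = 8.25 × 14.2/(5.580 + 14.2) = 5.923 V.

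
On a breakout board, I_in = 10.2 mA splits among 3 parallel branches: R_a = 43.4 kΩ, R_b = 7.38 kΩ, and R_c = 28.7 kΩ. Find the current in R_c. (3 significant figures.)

Conductances: ΣG = 1/43.4 + 1/7.38 + 1/28.7 = 0.1934 (1/kΩ).
Current divider: I(R_c) = I_in · G_k/ΣG = 10.2 × (0.03484/0.1934) = 10.2 × 0.1802 = 1.838 mA.

I ≈ 1.84 mA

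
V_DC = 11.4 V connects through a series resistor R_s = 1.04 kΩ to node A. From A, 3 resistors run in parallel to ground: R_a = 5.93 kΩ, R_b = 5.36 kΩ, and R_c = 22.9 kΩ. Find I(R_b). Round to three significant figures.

I ≈ 1.50 mA

Parallel bank: R_p = 1/(1/5.93 + 1/5.36 + 1/22.9) = 2.507 kΩ.
Node voltage V_A = V_DC · R_p/(R_s + R_p) = 11.4 × 0.7068 = 8.058 V.
I(R_b) = V_A / R_b = 8.058/5.36 = 1.503 mA.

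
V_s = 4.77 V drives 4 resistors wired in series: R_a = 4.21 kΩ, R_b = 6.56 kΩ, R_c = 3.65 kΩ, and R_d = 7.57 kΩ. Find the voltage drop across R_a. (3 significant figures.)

V ≈ 0.913 V

Total series resistance ΣR = 4.21 + 6.56 + 3.65 + 7.57 = 21.99 kΩ.
By the voltage-divider rule, V = 4.77 × 4.210/21.99 = 0.9132 V.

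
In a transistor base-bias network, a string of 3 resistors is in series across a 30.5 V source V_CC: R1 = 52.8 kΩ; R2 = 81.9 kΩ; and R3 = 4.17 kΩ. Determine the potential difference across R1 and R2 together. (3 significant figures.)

V ≈ 29.6 V

ΣR = 52.8 + 81.9 + 4.17 = 138.9 kΩ.
R_{R1..R2} = 52.8 + 81.9 = 134.7 kΩ.
Voltage divider: V = V_CC · (134.7 / 138.9) = 30.5 × 0.9700 = 29.58 V.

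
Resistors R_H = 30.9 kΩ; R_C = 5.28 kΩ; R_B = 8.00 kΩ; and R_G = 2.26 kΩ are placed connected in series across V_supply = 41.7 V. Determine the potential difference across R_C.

Total series resistance ΣR = 30.9 + 5.28 + 8.00 + 2.26 = 46.44 kΩ.
By the voltage-divider rule, V = 41.7 × 5.280/46.44 = 4.741 V.

V ≈ 4.74 V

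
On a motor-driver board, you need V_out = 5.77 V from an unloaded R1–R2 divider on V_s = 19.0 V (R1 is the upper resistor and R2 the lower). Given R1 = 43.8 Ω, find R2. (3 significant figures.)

The divider ratio is R2/(R1+R2) = 5.77/19.0 = 0.3037.
So R2 = R1 · V_out/(V_s − V_out) = 43.8 × 5.77/(19.0 − 5.77) = 43.8 × 0.4361 = 19.10 Ω.

R2 ≈ 19.1 Ω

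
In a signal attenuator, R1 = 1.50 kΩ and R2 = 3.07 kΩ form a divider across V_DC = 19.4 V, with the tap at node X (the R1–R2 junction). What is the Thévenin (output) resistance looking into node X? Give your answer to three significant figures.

Zeroing V_DC shorts the top of R1 to ground, so R_th = R1 ‖ R2 = 1.008 kΩ.

R_th ≈ 1.01 kΩ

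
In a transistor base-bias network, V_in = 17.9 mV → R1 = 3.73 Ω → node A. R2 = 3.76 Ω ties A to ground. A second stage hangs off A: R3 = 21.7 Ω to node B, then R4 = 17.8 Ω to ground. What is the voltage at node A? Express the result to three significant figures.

V_A ≈ 8.58 mV

Looking into the second stage from A: R3 + R4 = 39.50 Ω appears in parallel with R2.
R2 ‖ (R3+R4) = 3.433 Ω.
First divider: V_A = V_in · 3.433/(3.73 + 3.433) = 8.579 mV.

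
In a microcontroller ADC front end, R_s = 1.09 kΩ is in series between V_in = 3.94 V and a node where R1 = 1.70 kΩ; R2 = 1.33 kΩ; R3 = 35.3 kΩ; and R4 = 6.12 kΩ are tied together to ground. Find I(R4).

I ≈ 0.241 mA

Equivalent of the parallel group: R_p = 0.6528 kΩ.
Node voltage V_A = V_in · R_p/(R_s + R_p) = 3.94 × 0.3746 = 1.476 V.
Branch current I = V_A/R4 = 1.476/6.12 = 0.2411 mA.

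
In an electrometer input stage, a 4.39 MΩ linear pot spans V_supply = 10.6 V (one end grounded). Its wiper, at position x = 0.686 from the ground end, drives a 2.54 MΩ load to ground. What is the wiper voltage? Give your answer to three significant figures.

The pot divides into 1.378 MΩ above the wiper and 3.012 MΩ below.
(x·R_p) ‖ R_L = 1.378 MΩ.
V_out = 10.6 × 1.378/(1.378 + 1.378) = 5.299 V.

V_out ≈ 5.30 V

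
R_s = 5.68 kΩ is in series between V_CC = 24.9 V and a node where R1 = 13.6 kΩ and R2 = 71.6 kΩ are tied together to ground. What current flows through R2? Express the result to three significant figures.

Parallel bank: R_p = 1/(1/13.6 + 1/71.6) = 11.43 kΩ.
V_A by voltage divider: V_A = 24.9 × 11.43/(5.68 + 11.43) = 16.63 V.
Branch current I = V_A/R2 = 16.63/71.6 = 0.2323 mA.

I ≈ 0.232 mA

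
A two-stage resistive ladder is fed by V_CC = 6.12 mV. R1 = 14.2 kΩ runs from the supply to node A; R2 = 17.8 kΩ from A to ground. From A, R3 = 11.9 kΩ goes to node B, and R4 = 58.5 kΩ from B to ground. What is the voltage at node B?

V_B ≈ 2.54 mV

The second stage (R3 + R4 = 70.40 kΩ) loads node A in parallel with R2.
R2 ‖ (R3+R4) = 14.21 kΩ.
First divider: V_A = V_CC · 14.21/(14.2 + 14.21) = 3.061 mV.
Then the unloaded second divider: V_B = V_A × R4/(R3+R4) = 3.061 × 0.8310 = 2.543 mV.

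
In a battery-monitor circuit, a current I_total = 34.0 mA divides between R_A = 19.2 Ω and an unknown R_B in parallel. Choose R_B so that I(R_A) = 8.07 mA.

R_B ≈ 5.98 Ω

In a two-way split, I_A/I_total = R_B/(R_A + R_B).
8.07/34.0 = R_B/(R_A + R_B) → R_B = R_A · (0.2374)/(1 − 0.2374) = 19.2 × 0.3112 = 5.975 Ω.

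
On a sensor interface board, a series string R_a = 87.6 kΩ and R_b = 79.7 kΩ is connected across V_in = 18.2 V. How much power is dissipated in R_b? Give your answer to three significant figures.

P ≈ 0.943 mW

Series current I = V_in/ΣR = 18.2/167.3 = 0.1088 mA.
P = I²R = 0.01183 × 79.7 = 0.9432 mW.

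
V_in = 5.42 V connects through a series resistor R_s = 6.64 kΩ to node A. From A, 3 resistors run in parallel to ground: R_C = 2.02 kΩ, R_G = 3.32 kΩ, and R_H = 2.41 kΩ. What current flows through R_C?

I ≈ 0.297 mA

Parallel bank: R_p = 1/(1/2.02 + 1/3.32 + 1/2.41) = 0.8256 kΩ.
Node voltage V_A = V_in · R_p/(R_s + R_p) = 5.42 × 0.1106 = 0.5994 V.
Branch current I = V_A/R_C = 0.5994/2.02 = 0.2967 mA.
(Equivalently: I_total = 0.7260 mA, then current-divider fraction G_k/ΣG = 0.4087.)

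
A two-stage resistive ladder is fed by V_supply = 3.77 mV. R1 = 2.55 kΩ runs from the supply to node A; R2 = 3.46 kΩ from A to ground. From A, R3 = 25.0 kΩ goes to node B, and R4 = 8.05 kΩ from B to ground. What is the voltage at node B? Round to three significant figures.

V_B ≈ 0.506 mV

Looking into the second stage from A: R3 + R4 = 33.05 kΩ appears in parallel with R2.
R2 ‖ (R3+R4) = 3.132 kΩ.
V_A = 3.77 × 3.132/(2.55 + 3.132) = 2.078 mV.
Stage 2 is unloaded, so V_B = V_A · R4/(R3+R4) = 2.078 × 8.05/33.05 = 0.5062 mV.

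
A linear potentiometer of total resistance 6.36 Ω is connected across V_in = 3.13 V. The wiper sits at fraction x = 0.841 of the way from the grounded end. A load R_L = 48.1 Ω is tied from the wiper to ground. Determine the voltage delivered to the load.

Lower segment x·R_p = 5.349 Ω; upper segment (1−x)·R_p = 1.011 Ω.
R_L loads the lower segment: effective lower R = 4.813 Ω.
V_out = 3.13 × 4.813/(1.011 + 4.813) = 2.587 V.

V_out ≈ 2.59 V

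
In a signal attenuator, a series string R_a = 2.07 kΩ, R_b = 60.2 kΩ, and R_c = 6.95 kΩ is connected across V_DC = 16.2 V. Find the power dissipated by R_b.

ΣR = 69.22 kΩ → I = 16.2/69.22 = 0.2340 mA.
P = I²R = 0.05477 × 60.2 = 3.297 mW.

P ≈ 3.30 mW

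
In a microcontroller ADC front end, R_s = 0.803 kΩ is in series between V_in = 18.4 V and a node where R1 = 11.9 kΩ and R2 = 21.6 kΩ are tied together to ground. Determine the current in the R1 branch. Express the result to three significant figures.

I ≈ 1.40 mA

Combine the parallel branches: R_p = (1/11.9 + 1/21.6)⁻¹ = 7.673 kΩ.
Node voltage V_A = V_in · R_p/(R_s + R_p) = 18.4 × 0.9053 = 16.66 V.
I(R1) = V_A / R1 = 16.66/11.9 = 1.400 mA.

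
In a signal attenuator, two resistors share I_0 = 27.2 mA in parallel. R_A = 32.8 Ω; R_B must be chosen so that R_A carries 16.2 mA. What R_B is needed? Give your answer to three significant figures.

Two-branch current divider: I_A = I_0 · R_B/(R_A + R_B).
16.2/27.2 = R_B/(R_A + R_B) → R_B = R_A · (0.5956)/(1 − 0.5956) = 32.8 × 1.473 = 48.31 Ω.

R_B ≈ 48.3 Ω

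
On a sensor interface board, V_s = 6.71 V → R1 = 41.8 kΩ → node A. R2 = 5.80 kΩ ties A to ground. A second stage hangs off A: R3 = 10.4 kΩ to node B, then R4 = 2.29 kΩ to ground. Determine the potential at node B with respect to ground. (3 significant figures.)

V_B ≈ 0.105 V

The second stage (R3 + R4 = 12.69 kΩ) loads node A in parallel with R2.
Effective lower resistance at A: R2 ‖ 12.69 = 3.981 kΩ.
V_A = 6.71 × 3.981/(41.8 + 3.981) = 0.5834 V.
Then the unloaded second divider: V_B = V_A × R4/(R3+R4) = 0.5834 × 0.1805 = 0.1053 V.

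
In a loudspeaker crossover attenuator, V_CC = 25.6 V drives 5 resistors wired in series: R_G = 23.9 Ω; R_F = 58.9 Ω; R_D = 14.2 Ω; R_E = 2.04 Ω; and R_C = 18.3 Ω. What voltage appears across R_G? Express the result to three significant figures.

Total series resistance ΣR = 23.9 + 58.9 + 14.2 + 2.04 + 18.3 = 117.3 Ω.
By the voltage-divider rule, V = 25.6 × 23.90/117.3 = 5.214 V.

V ≈ 5.21 V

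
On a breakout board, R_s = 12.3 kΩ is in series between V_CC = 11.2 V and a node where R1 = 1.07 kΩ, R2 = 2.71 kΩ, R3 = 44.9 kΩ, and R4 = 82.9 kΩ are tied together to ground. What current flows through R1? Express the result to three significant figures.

I ≈ 0.600 mA

Equivalent of the parallel group: R_p = 0.7474 kΩ.
Node voltage V_A = V_CC · R_p/(R_s + R_p) = 11.2 × 0.05729 = 0.6416 V.
Branch current I = V_A/R1 = 0.6416/1.07 = 0.5996 mA.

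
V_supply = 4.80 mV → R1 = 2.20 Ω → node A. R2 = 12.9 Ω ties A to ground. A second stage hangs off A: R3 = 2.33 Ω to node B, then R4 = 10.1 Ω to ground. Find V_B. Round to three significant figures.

V_B ≈ 2.89 mV

Looking into the second stage from A: R3 + R4 = 12.43 Ω appears in parallel with R2.
Effective lower resistance at A: R2 ‖ 12.43 = 6.330 Ω.
First divider: V_A = V_supply · 6.330/(2.20 + 6.330) = 3.562 mV.
Then the unloaded second divider: V_B = V_A × R4/(R3+R4) = 3.562 × 0.8126 = 2.894 mV.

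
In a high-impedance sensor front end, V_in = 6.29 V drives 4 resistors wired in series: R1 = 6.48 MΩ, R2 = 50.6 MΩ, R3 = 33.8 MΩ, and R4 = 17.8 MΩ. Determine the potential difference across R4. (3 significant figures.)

ΣR = 6.48 + 50.6 + 33.8 + 17.8 = 108.7 MΩ.
By the voltage-divider rule, V = 6.29 × 17.80/108.7 = 1.030 V.

V ≈ 1.03 V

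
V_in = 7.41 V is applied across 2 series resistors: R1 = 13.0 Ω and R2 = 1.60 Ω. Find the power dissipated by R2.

P ≈ 0.412 W

Series current I = V_in/ΣR = 7.41/14.60 = 0.5075 A.
P = I²R = 0.2576 × 1.60 = 0.4121 W.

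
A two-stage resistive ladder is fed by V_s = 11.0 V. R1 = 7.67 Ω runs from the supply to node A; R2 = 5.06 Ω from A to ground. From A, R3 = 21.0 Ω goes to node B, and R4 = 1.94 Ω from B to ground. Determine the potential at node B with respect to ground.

Looking into the second stage from A: R3 + R4 = 22.94 Ω appears in parallel with R2.
Effective lower resistance at A: R2 ‖ 22.94 = 4.146 Ω.
V_A = 11.0 × 4.146/(7.67 + 4.146) = 3.859 V.
Then the unloaded second divider: V_B = V_A × R4/(R3+R4) = 3.859 × 0.08457 = 0.3264 V.

V_B ≈ 0.326 V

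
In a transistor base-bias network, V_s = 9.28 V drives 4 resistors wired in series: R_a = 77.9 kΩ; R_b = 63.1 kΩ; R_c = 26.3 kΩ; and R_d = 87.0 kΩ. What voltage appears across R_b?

Series total: ΣR = 77.9 + 63.1 + 26.3 + 87.0 = 254.3 kΩ.
Voltage divider: V = V_s · (63.10 / 254.3) = 9.28 × 0.2481 = 2.303 V.

V ≈ 2.30 V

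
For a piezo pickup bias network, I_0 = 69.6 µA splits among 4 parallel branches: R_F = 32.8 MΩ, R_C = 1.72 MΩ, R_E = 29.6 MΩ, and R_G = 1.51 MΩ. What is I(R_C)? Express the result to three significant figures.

Conductances: ΣG = 1/32.8 + 1/1.72 + 1/29.6 + 1/1.51 = 1.308 (1/MΩ).
By the current-divider rule, I = I_0 · G_k/ΣG = 69.6 × 0.4445 = 30.94 µA.

I ≈ 30.9 µA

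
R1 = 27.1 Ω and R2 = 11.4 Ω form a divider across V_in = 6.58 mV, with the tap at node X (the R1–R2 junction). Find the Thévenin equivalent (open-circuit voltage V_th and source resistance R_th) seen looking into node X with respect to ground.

V_th ≈ 1.95 mV, R_th ≈ 8.02 Ω

V_th is the unloaded tap voltage: V_in · R2/(R1+R2) = 6.58 × 0.2961 = 1.948 mV.
Looking into X with the source shorted: R_th = R1·R2/(R1+R2) = 27.10 × 11.4/38.50 = 8.024 Ω.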